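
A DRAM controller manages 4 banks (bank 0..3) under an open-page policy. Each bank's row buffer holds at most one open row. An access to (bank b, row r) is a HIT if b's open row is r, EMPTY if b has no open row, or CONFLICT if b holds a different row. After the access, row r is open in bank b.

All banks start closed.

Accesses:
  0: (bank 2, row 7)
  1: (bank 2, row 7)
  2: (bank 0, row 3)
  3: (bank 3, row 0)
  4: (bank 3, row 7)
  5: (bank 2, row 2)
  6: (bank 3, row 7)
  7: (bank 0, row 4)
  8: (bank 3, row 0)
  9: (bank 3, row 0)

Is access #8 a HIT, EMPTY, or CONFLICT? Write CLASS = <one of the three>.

CLASS = CONFLICT

  [0] b2 r7: no row ⇒ E
  [1] b2 r7: had r7 ⇒ H
  [2] b0 r3: no row ⇒ E
  [3] b3 r0: no row ⇒ E
  [4] b3 r7: had r0 ⇒ C
  [5] b2 r2: had r7 ⇒ C
  [6] b3 r7: had r7 ⇒ H
  [7] b0 r4: had r3 ⇒ C
  [8] b3 r0: had r7 ⇒ C
  [9] b3 r0: had r0 ⇒ H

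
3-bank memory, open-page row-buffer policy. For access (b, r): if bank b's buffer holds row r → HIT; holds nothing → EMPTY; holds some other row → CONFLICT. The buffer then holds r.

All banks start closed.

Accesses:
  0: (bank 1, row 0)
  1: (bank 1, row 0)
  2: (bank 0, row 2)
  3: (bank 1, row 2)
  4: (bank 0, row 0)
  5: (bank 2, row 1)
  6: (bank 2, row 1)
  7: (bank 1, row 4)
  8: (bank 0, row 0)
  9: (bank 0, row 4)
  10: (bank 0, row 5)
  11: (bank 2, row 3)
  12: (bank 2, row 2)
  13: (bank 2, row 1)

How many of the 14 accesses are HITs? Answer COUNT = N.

step 0: bank1 None->0 [EMPTY]
step 1: bank1 0->0 [HIT]
step 2: bank0 None->2 [EMPTY]
step 3: bank1 0->2 [CONFLICT]
step 4: bank0 2->0 [CONFLICT]
step 5: bank2 None->1 [EMPTY]
step 6: bank2 1->1 [HIT]
step 7: bank1 2->4 [CONFLICT]
step 8: bank0 0->0 [HIT]
step 9: bank0 0->4 [CONFLICT]
step 10: bank0 4->5 [CONFLICT]
step 11: bank2 1->3 [CONFLICT]
step 12: bank2 3->2 [CONFLICT]
step 13: bank2 2->1 [CONFLICT]

COUNT = 3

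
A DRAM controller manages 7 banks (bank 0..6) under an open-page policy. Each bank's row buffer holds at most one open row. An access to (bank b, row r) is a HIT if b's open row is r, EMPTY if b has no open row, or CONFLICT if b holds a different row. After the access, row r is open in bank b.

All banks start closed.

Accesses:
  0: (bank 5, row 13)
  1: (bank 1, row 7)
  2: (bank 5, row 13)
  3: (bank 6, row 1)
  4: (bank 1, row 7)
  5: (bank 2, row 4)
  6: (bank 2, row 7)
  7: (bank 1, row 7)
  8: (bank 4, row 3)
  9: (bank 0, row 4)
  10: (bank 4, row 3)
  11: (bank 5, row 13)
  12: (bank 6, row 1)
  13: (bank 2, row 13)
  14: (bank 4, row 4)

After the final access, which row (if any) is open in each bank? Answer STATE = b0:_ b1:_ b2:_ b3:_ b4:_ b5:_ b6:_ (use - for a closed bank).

STATE = b0:4 b1:7 b2:13 b3:- b4:4 b5:13 b6:1

  [0] b5 r13: no row ⇒ E
  [1] b1 r7: no row ⇒ E
  [2] b5 r13: had r13 ⇒ H
  [3] b6 r1: no row ⇒ E
  [4] b1 r7: had r7 ⇒ H
  [5] b2 r4: no row ⇒ E
  [6] b2 r7: had r4 ⇒ C
  [7] b1 r7: had r7 ⇒ H
  [8] b4 r3: no row ⇒ E
  [9] b0 r4: no row ⇒ E
  [10] b4 r3: had r3 ⇒ H
  [11] b5 r13: had r13 ⇒ H
  [12] b6 r1: had r1 ⇒ H
  [13] b2 r13: had r7 ⇒ C
  [14] b4 r4: had r3 ⇒ C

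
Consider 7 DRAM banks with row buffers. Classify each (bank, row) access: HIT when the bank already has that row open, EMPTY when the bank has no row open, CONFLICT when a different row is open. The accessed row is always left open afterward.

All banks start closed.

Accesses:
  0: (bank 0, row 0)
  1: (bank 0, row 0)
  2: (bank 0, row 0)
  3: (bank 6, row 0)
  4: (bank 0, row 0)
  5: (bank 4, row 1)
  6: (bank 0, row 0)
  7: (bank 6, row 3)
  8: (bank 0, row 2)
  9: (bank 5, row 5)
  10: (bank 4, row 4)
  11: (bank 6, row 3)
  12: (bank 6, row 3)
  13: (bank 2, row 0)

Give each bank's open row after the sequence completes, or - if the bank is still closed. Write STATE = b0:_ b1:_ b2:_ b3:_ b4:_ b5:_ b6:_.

step 0: bank0 None->0 [EMPTY]
step 1: bank0 0->0 [HIT]
step 2: bank0 0->0 [HIT]
step 3: bank6 None->0 [EMPTY]
step 4: bank0 0->0 [HIT]
step 5: bank4 None->1 [EMPTY]
step 6: bank0 0->0 [HIT]
step 7: bank6 0->3 [CONFLICT]
step 8: bank0 0->2 [CONFLICT]
step 9: bank5 None->5 [EMPTY]
step 10: bank4 1->4 [CONFLICT]
step 11: bank6 3->3 [HIT]
step 12: bank6 3->3 [HIT]
step 13: bank2 None->0 [EMPTY]

STATE = b0:2 b1:- b2:0 b3:- b4:4 b5:5 b6:3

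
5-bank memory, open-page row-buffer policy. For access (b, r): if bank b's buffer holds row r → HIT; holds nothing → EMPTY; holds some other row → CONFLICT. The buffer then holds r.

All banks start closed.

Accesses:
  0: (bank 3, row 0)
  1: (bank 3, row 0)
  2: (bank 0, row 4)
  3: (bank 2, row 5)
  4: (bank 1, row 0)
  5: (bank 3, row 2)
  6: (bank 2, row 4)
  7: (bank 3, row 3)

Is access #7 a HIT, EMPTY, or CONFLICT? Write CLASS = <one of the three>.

#0 (3,0) E
#1 (3,0) H  (was 0)
#2 (0,4) E
#3 (2,5) E
#4 (1,0) E
#5 (3,2) C  (was 0)
#6 (2,4) C  (was 5)
#7 (3,3) C  (was 2)

CLASS = CONFLICT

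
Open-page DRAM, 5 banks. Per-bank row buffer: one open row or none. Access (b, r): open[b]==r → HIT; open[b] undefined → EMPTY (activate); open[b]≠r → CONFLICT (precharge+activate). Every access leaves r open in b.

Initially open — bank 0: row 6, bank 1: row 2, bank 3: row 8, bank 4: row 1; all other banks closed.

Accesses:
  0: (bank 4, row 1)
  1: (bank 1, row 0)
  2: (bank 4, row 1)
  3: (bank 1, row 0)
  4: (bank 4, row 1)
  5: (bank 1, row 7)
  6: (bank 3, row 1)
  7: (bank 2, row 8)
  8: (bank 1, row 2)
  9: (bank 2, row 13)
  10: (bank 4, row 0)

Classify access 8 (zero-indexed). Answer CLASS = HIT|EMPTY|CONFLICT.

0: bank 4 row 1 — prev 1 → HIT
1: bank 1 row 0 — prev 2 → CONFLICT
2: bank 4 row 1 — prev 1 → HIT
3: bank 1 row 0 — prev 0 → HIT
4: bank 4 row 1 — prev 1 → HIT
5: bank 1 row 7 — prev 0 → CONFLICT
6: bank 3 row 1 — prev 8 → CONFLICT
7: bank 2 row 8 — prev None → EMPTY
8: bank 1 row 2 — prev 7 → CONFLICT
9: bank 2 row 13 — prev 8 → CONFLICT
10: bank 4 row 0 — prev 1 → CONFLICT

CLASS = CONFLICT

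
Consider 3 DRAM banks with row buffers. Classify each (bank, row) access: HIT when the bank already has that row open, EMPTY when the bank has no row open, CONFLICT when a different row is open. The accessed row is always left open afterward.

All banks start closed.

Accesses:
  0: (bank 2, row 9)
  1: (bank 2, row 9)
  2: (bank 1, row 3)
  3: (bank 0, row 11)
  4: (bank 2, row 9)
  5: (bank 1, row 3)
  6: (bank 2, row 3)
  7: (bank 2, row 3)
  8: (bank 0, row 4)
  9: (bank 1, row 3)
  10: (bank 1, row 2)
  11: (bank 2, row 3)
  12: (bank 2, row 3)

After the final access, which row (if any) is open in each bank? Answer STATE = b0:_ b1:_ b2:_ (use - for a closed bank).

#0 (2,9) E
#1 (2,9) H  (was 9)
#2 (1,3) E
#3 (0,11) E
#4 (2,9) H  (was 9)
#5 (1,3) H  (was 3)
#6 (2,3) C  (was 9)
#7 (2,3) H  (was 3)
#8 (0,4) C  (was 11)
#9 (1,3) H  (was 3)
#10 (1,2) C  (was 3)
#11 (2,3) H  (was 3)
#12 (2,3) H  (was 3)

STATE = b0:4 b1:2 b2:3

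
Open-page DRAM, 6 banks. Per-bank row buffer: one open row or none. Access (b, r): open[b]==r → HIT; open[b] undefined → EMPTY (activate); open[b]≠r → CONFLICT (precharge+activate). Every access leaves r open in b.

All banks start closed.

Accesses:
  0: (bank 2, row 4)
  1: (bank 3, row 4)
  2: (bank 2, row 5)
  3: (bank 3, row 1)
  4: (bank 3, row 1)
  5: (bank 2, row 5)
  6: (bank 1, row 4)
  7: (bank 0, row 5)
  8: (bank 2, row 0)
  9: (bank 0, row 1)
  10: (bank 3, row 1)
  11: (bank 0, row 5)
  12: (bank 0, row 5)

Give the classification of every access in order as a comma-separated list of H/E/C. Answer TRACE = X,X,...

TRACE = E,E,C,C,H,H,E,E,C,C,H,C,H

  [0] b2 r4: no row ⇒ E
  [1] b3 r4: no row ⇒ E
  [2] b2 r5: had r4 ⇒ C
  [3] b3 r1: had r4 ⇒ C
  [4] b3 r1: had r1 ⇒ H
  [5] b2 r5: had r5 ⇒ H
  [6] b1 r4: no row ⇒ E
  [7] b0 r5: no row ⇒ E
  [8] b2 r0: had r5 ⇒ C
  [9] b0 r1: had r5 ⇒ C
  [10] b3 r1: had r1 ⇒ H
  [11] b0 r5: had r1 ⇒ C
  [12] b0 r5: had r5 ⇒ H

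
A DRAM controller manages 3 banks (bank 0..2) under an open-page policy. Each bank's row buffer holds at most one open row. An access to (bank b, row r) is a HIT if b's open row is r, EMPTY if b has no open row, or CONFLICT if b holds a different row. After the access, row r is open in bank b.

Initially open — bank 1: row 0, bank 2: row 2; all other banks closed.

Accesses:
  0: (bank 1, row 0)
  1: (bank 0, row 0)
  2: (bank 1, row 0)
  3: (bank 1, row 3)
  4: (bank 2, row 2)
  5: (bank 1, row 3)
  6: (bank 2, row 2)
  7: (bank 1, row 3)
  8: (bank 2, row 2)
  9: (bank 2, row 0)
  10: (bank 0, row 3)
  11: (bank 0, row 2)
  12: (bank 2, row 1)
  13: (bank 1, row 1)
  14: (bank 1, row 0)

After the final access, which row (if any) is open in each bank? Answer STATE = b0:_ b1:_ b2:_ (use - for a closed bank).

step 0: bank1 0->0 [HIT]
step 1: bank0 None->0 [EMPTY]
step 2: bank1 0->0 [HIT]
step 3: bank1 0->3 [CONFLICT]
step 4: bank2 2->2 [HIT]
step 5: bank1 3->3 [HIT]
step 6: bank2 2->2 [HIT]
step 7: bank1 3->3 [HIT]
step 8: bank2 2->2 [HIT]
step 9: bank2 2->0 [CONFLICT]
step 10: bank0 0->3 [CONFLICT]
step 11: bank0 3->2 [CONFLICT]
step 12: bank2 0->1 [CONFLICT]
step 13: bank1 3->1 [CONFLICT]
step 14: bank1 1->0 [CONFLICT]

STATE = b0:2 b1:0 b2:1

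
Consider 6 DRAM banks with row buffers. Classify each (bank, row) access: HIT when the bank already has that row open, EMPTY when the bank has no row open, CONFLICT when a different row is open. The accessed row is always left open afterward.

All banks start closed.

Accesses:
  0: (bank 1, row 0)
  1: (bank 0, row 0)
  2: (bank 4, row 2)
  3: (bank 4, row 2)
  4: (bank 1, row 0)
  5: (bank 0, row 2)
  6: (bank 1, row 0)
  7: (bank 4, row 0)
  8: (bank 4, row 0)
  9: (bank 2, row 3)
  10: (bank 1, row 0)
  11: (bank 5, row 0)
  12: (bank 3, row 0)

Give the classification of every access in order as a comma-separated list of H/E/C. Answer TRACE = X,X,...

#0 (1,0) E
#1 (0,0) E
#2 (4,2) E
#3 (4,2) H  (was 2)
#4 (1,0) H  (was 0)
#5 (0,2) C  (was 0)
#6 (1,0) H  (was 0)
#7 (4,0) C  (was 2)
#8 (4,0) H  (was 0)
#9 (2,3) E
#10 (1,0) H  (was 0)
#11 (5,0) E
#12 (3,0) E

TRACE = E,E,E,H,H,C,H,C,H,E,H,E,E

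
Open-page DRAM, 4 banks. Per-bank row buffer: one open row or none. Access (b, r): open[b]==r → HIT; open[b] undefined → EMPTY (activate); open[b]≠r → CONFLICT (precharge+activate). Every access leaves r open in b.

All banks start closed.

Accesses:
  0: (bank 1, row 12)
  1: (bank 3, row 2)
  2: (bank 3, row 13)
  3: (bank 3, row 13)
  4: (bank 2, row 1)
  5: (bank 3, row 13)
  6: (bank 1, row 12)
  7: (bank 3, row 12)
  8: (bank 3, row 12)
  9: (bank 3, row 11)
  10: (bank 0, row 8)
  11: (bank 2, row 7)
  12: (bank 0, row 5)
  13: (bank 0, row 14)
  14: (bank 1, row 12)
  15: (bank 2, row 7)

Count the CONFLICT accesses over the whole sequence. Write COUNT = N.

step 0: bank1 None->12 [EMPTY]
step 1: bank3 None->2 [EMPTY]
step 2: bank3 2->13 [CONFLICT]
step 3: bank3 13->13 [HIT]
step 4: bank2 None->1 [EMPTY]
step 5: bank3 13->13 [HIT]
step 6: bank1 12->12 [HIT]
step 7: bank3 13->12 [CONFLICT]
step 8: bank3 12->12 [HIT]
step 9: bank3 12->11 [CONFLICT]
step 10: bank0 None->8 [EMPTY]
step 11: bank2 1->7 [CONFLICT]
step 12: bank0 8->5 [CONFLICT]
step 13: bank0 5->14 [CONFLICT]
step 14: bank1 12->12 [HIT]
step 15: bank2 7->7 [HIT]

COUNT = 6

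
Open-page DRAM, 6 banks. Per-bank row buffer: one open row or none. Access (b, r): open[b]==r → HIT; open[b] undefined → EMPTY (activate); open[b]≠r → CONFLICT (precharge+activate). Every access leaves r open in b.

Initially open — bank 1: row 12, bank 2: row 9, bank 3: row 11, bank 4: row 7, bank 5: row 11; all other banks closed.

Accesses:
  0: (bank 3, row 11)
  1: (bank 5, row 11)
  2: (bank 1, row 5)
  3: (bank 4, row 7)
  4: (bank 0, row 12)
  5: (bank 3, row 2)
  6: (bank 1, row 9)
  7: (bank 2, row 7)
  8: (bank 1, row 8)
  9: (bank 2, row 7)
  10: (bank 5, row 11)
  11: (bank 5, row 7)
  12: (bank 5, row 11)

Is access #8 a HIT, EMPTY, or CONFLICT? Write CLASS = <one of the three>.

step 0: bank3 11->11 [HIT]
step 1: bank5 11->11 [HIT]
step 2: bank1 12->5 [CONFLICT]
step 3: bank4 7->7 [HIT]
step 4: bank0 None->12 [EMPTY]
step 5: bank3 11->2 [CONFLICT]
step 6: bank1 5->9 [CONFLICT]
step 7: bank2 9->7 [CONFLICT]
step 8: bank1 9->8 [CONFLICT]
step 9: bank2 7->7 [HIT]
step 10: bank5 11->11 [HIT]
step 11: bank5 11->7 [CONFLICT]
step 12: bank5 7->11 [CONFLICT]

CLASS = CONFLICT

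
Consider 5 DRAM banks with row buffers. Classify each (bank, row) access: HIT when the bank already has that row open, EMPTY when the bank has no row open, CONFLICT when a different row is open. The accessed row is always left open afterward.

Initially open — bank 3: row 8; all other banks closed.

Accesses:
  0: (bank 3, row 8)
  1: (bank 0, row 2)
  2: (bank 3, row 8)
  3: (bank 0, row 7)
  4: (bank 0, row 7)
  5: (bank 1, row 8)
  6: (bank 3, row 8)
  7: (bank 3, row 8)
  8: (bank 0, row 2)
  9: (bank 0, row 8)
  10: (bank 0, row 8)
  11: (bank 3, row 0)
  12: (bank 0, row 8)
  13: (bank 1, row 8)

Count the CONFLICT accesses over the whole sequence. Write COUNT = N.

#0 (3,8) H  (was 8)
#1 (0,2) E
#2 (3,8) H  (was 8)
#3 (0,7) C  (was 2)
#4 (0,7) H  (was 7)
#5 (1,8) E
#6 (3,8) H  (was 8)
#7 (3,8) H  (was 8)
#8 (0,2) C  (was 7)
#9 (0,8) C  (was 2)
#10 (0,8) H  (was 8)
#11 (3,0) C  (was 8)
#12 (0,8) H  (was 8)
#13 (1,8) H  (was 8)

COUNT = 4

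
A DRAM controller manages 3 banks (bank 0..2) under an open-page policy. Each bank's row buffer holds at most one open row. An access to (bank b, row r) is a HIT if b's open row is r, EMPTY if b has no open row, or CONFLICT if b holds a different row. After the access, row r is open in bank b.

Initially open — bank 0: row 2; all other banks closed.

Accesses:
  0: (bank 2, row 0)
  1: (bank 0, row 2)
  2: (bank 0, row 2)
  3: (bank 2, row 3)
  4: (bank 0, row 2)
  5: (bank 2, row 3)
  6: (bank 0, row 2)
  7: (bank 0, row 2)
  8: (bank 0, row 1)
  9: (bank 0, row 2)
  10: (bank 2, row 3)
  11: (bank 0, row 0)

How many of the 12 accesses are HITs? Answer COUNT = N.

COUNT = 7

  [0] b2 r0: no row ⇒ E
  [1] b0 r2: had r2 ⇒ H
  [2] b0 r2: had r2 ⇒ H
  [3] b2 r3: had r0 ⇒ C
  [4] b0 r2: had r2 ⇒ H
  [5] b2 r3: had r3 ⇒ H
  [6] b0 r2: had r2 ⇒ H
  [7] b0 r2: had r2 ⇒ H
  [8] b0 r1: had r2 ⇒ C
  [9] b0 r2: had r1 ⇒ C
  [10] b2 r3: had r3 ⇒ H
  [11] b0 r0: had r2 ⇒ C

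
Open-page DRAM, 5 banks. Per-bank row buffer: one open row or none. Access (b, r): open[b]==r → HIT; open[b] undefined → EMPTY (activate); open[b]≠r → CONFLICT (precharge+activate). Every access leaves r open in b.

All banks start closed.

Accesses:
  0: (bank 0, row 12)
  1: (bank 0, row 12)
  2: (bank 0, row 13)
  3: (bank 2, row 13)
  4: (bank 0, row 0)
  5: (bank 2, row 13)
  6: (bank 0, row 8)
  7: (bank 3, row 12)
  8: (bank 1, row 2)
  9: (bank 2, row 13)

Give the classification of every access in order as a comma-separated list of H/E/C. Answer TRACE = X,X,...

  [0] b0 r12: no row ⇒ E
  [1] b0 r12: had r12 ⇒ H
  [2] b0 r13: had r12 ⇒ C
  [3] b2 r13: no row ⇒ E
  [4] b0 r0: had r13 ⇒ C
  [5] b2 r13: had r13 ⇒ H
  [6] b0 r8: had r0 ⇒ C
  [7] b3 r12: no row ⇒ E
  [8] b1 r2: no row ⇒ E
  [9] b2 r13: had r13 ⇒ H

TRACE = E,H,C,E,C,H,C,E,E,H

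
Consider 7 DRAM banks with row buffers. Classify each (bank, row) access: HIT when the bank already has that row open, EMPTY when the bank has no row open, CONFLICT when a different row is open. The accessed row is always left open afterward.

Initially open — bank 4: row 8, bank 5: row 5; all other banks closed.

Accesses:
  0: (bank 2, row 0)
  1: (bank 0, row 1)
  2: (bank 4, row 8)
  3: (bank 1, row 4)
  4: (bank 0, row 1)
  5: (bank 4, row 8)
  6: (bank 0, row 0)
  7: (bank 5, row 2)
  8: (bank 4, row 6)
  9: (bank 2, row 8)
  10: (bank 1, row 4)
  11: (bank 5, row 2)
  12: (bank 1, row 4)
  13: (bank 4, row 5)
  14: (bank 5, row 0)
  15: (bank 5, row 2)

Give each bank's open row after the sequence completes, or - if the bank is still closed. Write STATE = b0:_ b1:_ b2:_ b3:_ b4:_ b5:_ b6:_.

STATE = b0:0 b1:4 b2:8 b3:- b4:5 b5:2 b6:-

0: bank 2 row 0 — prev None → EMPTY
1: bank 0 row 1 — prev None → EMPTY
2: bank 4 row 8 — prev 8 → HIT
3: bank 1 row 4 — prev None → EMPTY
4: bank 0 row 1 — prev 1 → HIT
5: bank 4 row 8 — prev 8 → HIT
6: bank 0 row 0 — prev 1 → CONFLICT
7: bank 5 row 2 — prev 5 → CONFLICT
8: bank 4 row 6 — prev 8 → CONFLICT
9: bank 2 row 8 — prev 0 → CONFLICT
10: bank 1 row 4 — prev 4 → HIT
11: bank 5 row 2 — prev 2 → HIT
12: bank 1 row 4 — prev 4 → HIT
13: bank 4 row 5 — prev 6 → CONFLICT
14: bank 5 row 0 — prev 2 → CONFLICT
15: bank 5 row 2 — prev 0 → CONFLICT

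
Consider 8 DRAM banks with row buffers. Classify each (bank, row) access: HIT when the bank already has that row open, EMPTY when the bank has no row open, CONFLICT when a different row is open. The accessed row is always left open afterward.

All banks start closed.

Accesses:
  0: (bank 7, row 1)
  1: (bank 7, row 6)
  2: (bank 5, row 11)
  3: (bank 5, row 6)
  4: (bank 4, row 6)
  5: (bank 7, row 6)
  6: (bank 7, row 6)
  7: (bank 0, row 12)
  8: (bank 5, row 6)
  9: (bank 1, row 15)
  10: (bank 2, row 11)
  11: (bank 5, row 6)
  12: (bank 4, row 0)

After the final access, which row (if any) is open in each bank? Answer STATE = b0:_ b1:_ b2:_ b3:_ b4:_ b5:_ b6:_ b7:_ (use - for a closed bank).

STATE = b0:12 b1:15 b2:11 b3:- b4:0 b5:6 b6:- b7:6

#0 (7,1) E
#1 (7,6) C  (was 1)
#2 (5,11) E
#3 (5,6) C  (was 11)
#4 (4,6) E
#5 (7,6) H  (was 6)
#6 (7,6) H  (was 6)
#7 (0,12) E
#8 (5,6) H  (was 6)
#9 (1,15) E
#10 (2,11) E
#11 (5,6) H  (was 6)
#12 (4,0) C  (was 6)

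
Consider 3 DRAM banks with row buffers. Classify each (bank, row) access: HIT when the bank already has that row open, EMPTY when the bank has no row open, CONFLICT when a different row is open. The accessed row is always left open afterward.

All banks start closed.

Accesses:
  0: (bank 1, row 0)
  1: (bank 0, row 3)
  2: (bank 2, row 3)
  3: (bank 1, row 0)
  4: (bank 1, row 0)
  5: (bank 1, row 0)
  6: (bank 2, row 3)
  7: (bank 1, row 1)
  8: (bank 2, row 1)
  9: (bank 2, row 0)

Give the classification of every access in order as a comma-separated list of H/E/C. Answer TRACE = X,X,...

#0 (1,0) E
#1 (0,3) E
#2 (2,3) E
#3 (1,0) H  (was 0)
#4 (1,0) H  (was 0)
#5 (1,0) H  (was 0)
#6 (2,3) H  (was 3)
#7 (1,1) C  (was 0)
#8 (2,1) C  (was 3)
#9 (2,0) C  (was 1)

TRACE = E,E,E,H,H,H,H,C,C,C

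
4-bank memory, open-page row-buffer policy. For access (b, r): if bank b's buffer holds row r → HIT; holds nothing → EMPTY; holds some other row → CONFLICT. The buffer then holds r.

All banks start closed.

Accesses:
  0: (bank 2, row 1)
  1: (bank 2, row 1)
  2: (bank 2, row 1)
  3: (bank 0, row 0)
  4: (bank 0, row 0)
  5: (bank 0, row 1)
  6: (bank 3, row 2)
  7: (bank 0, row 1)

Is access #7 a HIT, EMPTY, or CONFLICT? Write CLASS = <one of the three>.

CLASS = HIT

#0 (2,1) E
#1 (2,1) H  (was 1)
#2 (2,1) H  (was 1)
#3 (0,0) E
#4 (0,0) H  (was 0)
#5 (0,1) C  (was 0)
#6 (3,2) E
#7 (0,1) H  (was 1)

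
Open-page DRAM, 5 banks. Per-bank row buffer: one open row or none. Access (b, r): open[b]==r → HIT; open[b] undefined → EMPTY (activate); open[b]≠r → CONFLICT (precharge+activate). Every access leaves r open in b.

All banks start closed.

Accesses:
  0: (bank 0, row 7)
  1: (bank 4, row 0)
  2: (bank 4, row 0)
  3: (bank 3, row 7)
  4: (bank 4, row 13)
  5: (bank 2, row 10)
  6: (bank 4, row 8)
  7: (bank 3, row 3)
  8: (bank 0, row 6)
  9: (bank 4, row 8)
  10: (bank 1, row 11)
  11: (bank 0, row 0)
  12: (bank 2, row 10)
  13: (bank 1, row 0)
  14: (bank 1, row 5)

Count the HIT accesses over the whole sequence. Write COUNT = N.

#0 (0,7) E
#1 (4,0) E
#2 (4,0) H  (was 0)
#3 (3,7) E
#4 (4,13) C  (was 0)
#5 (2,10) E
#6 (4,8) C  (was 13)
#7 (3,3) C  (was 7)
#8 (0,6) C  (was 7)
#9 (4,8) H  (was 8)
#10 (1,11) E
#11 (0,0) C  (was 6)
#12 (2,10) H  (was 10)
#13 (1,0) C  (was 11)
#14 (1,5) C  (was 0)

COUNT = 3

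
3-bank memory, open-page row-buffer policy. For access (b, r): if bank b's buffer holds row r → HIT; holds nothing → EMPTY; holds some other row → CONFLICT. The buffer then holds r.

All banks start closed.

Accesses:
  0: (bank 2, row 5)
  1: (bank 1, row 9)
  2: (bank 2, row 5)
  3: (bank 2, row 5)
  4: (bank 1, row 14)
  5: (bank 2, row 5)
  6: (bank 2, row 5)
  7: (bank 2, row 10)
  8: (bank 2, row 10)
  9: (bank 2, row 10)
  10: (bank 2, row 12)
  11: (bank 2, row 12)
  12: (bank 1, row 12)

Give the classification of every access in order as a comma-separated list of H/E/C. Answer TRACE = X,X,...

step 0: bank2 None->5 [EMPTY]
step 1: bank1 None->9 [EMPTY]
step 2: bank2 5->5 [HIT]
step 3: bank2 5->5 [HIT]
step 4: bank1 9->14 [CONFLICT]
step 5: bank2 5->5 [HIT]
step 6: bank2 5->5 [HIT]
step 7: bank2 5->10 [CONFLICT]
step 8: bank2 10->10 [HIT]
step 9: bank2 10->10 [HIT]
step 10: bank2 10->12 [CONFLICT]
step 11: bank2 12->12 [HIT]
step 12: bank1 14->12 [CONFLICT]

TRACE = E,E,H,H,C,H,H,C,H,H,C,H,C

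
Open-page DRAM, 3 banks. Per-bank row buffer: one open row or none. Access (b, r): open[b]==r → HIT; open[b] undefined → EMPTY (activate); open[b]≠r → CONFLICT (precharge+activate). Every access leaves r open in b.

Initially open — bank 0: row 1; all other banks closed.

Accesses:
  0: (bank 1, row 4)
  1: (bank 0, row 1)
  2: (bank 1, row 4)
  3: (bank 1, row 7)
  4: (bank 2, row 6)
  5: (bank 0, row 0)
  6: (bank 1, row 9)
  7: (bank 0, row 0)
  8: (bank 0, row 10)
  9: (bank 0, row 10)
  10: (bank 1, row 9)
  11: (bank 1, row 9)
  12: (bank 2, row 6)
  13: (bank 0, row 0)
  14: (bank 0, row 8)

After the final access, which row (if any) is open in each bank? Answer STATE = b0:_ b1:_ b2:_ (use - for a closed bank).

0: bank 1 row 4 — prev None → EMPTY
1: bank 0 row 1 — prev 1 → HIT
2: bank 1 row 4 — prev 4 → HIT
3: bank 1 row 7 — prev 4 → CONFLICT
4: bank 2 row 6 — prev None → EMPTY
5: bank 0 row 0 — prev 1 → CONFLICT
6: bank 1 row 9 — prev 7 → CONFLICT
7: bank 0 row 0 — prev 0 → HIT
8: bank 0 row 10 — prev 0 → CONFLICT
9: bank 0 row 10 — prev 10 → HIT
10: bank 1 row 9 — prev 9 → HIT
11: bank 1 row 9 — prev 9 → HIT
12: bank 2 row 6 — prev 6 → HIT
13: bank 0 row 0 — prev 10 → CONFLICT
14: bank 0 row 8 — prev 0 → CONFLICT

STATE = b0:8 b1:9 b2:6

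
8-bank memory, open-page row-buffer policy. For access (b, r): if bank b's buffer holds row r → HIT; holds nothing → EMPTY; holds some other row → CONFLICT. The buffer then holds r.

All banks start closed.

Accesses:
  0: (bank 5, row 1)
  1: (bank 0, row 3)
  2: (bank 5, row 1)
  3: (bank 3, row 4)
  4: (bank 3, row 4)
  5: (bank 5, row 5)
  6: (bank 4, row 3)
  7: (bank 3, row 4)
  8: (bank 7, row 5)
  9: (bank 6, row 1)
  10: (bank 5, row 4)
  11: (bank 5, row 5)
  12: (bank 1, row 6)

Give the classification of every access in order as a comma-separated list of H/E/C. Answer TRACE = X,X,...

TRACE = E,E,H,E,H,C,E,H,E,E,C,C,E

0: bank 5 row 1 — prev None → EMPTY
1: bank 0 row 3 — prev None → EMPTY
2: bank 5 row 1 — prev 1 → HIT
3: bank 3 row 4 — prev None → EMPTY
4: bank 3 row 4 — prev 4 → HIT
5: bank 5 row 5 — prev 1 → CONFLICT
6: bank 4 row 3 — prev None → EMPTY
7: bank 3 row 4 — prev 4 → HIT
8: bank 7 row 5 — prev None → EMPTY
9: bank 6 row 1 — prev None → EMPTY
10: bank 5 row 4 — prev 5 → CONFLICT
11: bank 5 row 5 — prev 4 → CONFLICT
12: bank 1 row 6 — prev None → EMPTY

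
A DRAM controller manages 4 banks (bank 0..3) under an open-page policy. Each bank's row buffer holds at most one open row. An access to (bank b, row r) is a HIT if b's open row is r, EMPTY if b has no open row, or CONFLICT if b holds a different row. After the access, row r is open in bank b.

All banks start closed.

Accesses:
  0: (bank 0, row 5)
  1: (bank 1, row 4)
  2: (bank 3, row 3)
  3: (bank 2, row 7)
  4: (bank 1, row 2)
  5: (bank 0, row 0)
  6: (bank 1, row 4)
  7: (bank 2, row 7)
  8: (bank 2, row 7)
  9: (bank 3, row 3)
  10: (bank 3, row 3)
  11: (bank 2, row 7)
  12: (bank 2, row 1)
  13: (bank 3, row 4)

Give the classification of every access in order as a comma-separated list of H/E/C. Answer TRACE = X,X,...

TRACE = E,E,E,E,C,C,C,H,H,H,H,H,C,C

step 0: bank0 None->5 [EMPTY]
step 1: bank1 None->4 [EMPTY]
step 2: bank3 None->3 [EMPTY]
step 3: bank2 None->7 [EMPTY]
step 4: bank1 4->2 [CONFLICT]
step 5: bank0 5->0 [CONFLICT]
step 6: bank1 2->4 [CONFLICT]
step 7: bank2 7->7 [HIT]
step 8: bank2 7->7 [HIT]
step 9: bank3 3->3 [HIT]
step 10: bank3 3->3 [HIT]
step 11: bank2 7->7 [HIT]
step 12: bank2 7->1 [CONFLICT]
step 13: bank3 3->4 [CONFLICT]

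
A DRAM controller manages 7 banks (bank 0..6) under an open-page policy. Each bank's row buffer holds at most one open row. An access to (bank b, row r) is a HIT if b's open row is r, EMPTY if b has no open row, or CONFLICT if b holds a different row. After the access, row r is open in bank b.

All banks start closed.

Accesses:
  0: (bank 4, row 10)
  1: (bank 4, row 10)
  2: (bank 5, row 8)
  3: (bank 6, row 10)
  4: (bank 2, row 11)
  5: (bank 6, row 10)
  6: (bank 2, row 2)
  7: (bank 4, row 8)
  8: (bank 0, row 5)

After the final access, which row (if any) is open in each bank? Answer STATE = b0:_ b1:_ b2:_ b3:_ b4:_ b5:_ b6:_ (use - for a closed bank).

STATE = b0:5 b1:- b2:2 b3:- b4:8 b5:8 b6:10

step 0: bank4 None->10 [EMPTY]
step 1: bank4 10->10 [HIT]
step 2: bank5 None->8 [EMPTY]
step 3: bank6 None->10 [EMPTY]
step 4: bank2 None->11 [EMPTY]
step 5: bank6 10->10 [HIT]
step 6: bank2 11->2 [CONFLICT]
step 7: bank4 10->8 [CONFLICT]
step 8: bank0 None->5 [EMPTY]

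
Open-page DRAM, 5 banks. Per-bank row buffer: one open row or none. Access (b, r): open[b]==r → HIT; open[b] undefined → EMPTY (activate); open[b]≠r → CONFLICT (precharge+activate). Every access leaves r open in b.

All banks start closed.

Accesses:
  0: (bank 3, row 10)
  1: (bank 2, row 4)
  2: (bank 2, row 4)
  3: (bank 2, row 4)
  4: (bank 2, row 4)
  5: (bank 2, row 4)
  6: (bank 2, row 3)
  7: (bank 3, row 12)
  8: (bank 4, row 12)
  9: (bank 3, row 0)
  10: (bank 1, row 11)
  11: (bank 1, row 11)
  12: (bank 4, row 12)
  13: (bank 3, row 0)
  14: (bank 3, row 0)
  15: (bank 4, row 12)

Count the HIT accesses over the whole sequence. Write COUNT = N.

0: bank 3 row 10 — prev None → EMPTY
1: bank 2 row 4 — prev None → EMPTY
2: bank 2 row 4 — prev 4 → HIT
3: bank 2 row 4 — prev 4 → HIT
4: bank 2 row 4 — prev 4 → HIT
5: bank 2 row 4 — prev 4 → HIT
6: bank 2 row 3 — prev 4 → CONFLICT
7: bank 3 row 12 — prev 10 → CONFLICT
8: bank 4 row 12 — prev None → EMPTY
9: bank 3 row 0 — prev 12 → CONFLICT
10: bank 1 row 11 — prev None → EMPTY
11: bank 1 row 11 — prev 11 → HIT
12: bank 4 row 12 — prev 12 → HIT
13: bank 3 row 0 — prev 0 → HIT
14: bank 3 row 0 — prev 0 → HIT
15: bank 4 row 12 — prev 12 → HIT

COUNT = 9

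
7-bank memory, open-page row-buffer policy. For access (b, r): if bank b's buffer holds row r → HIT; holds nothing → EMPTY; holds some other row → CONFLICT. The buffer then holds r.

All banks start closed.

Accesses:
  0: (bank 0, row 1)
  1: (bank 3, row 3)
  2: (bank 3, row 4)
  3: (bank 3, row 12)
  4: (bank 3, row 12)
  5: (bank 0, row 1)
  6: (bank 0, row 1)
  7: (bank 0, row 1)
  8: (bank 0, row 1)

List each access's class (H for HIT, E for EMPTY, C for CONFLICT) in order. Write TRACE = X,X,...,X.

TRACE = E,E,C,C,H,H,H,H,H

step 0: bank0 None->1 [EMPTY]
step 1: bank3 None->3 [EMPTY]
step 2: bank3 3->4 [CONFLICT]
step 3: bank3 4->12 [CONFLICT]
step 4: bank3 12->12 [HIT]
step 5: bank0 1->1 [HIT]
step 6: bank0 1->1 [HIT]
step 7: bank0 1->1 [HIT]
step 8: bank0 1->1 [HIT]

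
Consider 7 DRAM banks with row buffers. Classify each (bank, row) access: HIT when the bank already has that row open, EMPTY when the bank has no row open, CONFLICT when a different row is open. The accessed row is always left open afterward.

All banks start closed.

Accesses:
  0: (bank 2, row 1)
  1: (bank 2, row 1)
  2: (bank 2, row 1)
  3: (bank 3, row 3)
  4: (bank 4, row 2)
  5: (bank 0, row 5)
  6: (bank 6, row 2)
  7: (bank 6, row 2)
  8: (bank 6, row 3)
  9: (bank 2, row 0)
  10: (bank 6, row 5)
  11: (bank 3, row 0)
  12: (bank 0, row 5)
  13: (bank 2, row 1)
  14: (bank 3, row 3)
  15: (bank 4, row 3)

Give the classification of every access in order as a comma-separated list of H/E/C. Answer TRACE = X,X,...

TRACE = E,H,H,E,E,E,E,H,C,C,C,C,H,C,C,C

  [0] b2 r1: no row ⇒ E
  [1] b2 r1: had r1 ⇒ H
  [2] b2 r1: had r1 ⇒ H
  [3] b3 r3: no row ⇒ E
  [4] b4 r2: no row ⇒ E
  [5] b0 r5: no row ⇒ E
  [6] b6 r2: no row ⇒ E
  [7] b6 r2: had r2 ⇒ H
  [8] b6 r3: had r2 ⇒ C
  [9] b2 r0: had r1 ⇒ C
  [10] b6 r5: had r3 ⇒ C
  [11] b3 r0: had r3 ⇒ C
  [12] b0 r5: had r5 ⇒ H
  [13] b2 r1: had r0 ⇒ C
  [14] b3 r3: had r0 ⇒ C
  [15] b4 r3: had r2 ⇒ C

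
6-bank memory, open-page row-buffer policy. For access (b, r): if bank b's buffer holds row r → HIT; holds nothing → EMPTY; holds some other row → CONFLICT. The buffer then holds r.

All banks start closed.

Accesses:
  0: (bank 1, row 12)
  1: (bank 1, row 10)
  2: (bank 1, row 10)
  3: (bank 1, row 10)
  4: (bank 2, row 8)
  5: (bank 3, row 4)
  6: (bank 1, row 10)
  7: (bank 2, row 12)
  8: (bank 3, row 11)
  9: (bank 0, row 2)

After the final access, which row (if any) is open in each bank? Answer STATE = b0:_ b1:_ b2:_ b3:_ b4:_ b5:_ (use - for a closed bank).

0: bank 1 row 12 — prev None → EMPTY
1: bank 1 row 10 — prev 12 → CONFLICT
2: bank 1 row 10 — prev 10 → HIT
3: bank 1 row 10 — prev 10 → HIT
4: bank 2 row 8 — prev None → EMPTY
5: bank 3 row 4 — prev None → EMPTY
6: bank 1 row 10 — prev 10 → HIT
7: bank 2 row 12 — prev 8 → CONFLICT
8: bank 3 row 11 — prev 4 → CONFLICT
9: bank 0 row 2 — prev None → EMPTY

STATE = b0:2 b1:10 b2:12 b3:11 b4:- b5:-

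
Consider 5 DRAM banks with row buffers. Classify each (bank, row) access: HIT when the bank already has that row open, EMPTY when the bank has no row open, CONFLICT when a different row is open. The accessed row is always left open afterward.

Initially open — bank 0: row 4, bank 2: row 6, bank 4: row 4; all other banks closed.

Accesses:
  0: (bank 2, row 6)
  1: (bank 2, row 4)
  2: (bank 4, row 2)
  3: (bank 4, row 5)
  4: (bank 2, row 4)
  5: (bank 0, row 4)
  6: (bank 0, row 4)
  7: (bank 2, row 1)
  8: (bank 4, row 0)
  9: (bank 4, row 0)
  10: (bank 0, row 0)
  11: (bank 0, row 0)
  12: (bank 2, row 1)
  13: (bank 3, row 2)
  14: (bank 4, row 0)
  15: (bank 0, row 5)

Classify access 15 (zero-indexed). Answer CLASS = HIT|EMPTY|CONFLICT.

#0 (2,6) H  (was 6)
#1 (2,4) C  (was 6)
#2 (4,2) C  (was 4)
#3 (4,5) C  (was 2)
#4 (2,4) H  (was 4)
#5 (0,4) H  (was 4)
#6 (0,4) H  (was 4)
#7 (2,1) C  (was 4)
#8 (4,0) C  (was 5)
#9 (4,0) H  (was 0)
#10 (0,0) C  (was 4)
#11 (0,0) H  (was 0)
#12 (2,1) H  (was 1)
#13 (3,2) E
#14 (4,0) H  (was 0)
#15 (0,5) C  (was 0)

CLASS = CONFLICT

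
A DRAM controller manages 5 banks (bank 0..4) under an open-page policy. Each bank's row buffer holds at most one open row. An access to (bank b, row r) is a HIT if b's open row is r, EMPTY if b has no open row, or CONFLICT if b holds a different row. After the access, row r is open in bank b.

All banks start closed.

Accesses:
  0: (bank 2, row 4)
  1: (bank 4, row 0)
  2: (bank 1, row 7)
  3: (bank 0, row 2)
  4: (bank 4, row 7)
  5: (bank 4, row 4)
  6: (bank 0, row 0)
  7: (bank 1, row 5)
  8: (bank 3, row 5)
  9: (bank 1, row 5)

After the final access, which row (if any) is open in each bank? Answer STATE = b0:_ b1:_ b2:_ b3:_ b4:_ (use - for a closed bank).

  [0] b2 r4: no row ⇒ E
  [1] b4 r0: no row ⇒ E
  [2] b1 r7: no row ⇒ E
  [3] b0 r2: no row ⇒ E
  [4] b4 r7: had r0 ⇒ C
  [5] b4 r4: had r7 ⇒ C
  [6] b0 r0: had r2 ⇒ C
  [7] b1 r5: had r7 ⇒ C
  [8] b3 r5: no row ⇒ E
  [9] b1 r5: had r5 ⇒ H

STATE = b0:0 b1:5 b2:4 b3:5 b4:4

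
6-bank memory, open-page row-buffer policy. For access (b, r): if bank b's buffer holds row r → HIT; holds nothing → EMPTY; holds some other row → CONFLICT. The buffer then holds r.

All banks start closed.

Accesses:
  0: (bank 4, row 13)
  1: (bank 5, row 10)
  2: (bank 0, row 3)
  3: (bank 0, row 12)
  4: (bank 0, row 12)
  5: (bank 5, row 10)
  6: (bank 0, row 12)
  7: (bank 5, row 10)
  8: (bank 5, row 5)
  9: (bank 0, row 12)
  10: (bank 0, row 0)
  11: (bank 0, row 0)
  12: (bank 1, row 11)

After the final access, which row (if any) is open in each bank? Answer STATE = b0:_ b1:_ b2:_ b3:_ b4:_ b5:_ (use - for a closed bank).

STATE = b0:0 b1:11 b2:- b3:- b4:13 b5:5

#0 (4,13) E
#1 (5,10) E
#2 (0,3) E
#3 (0,12) C  (was 3)
#4 (0,12) H  (was 12)
#5 (5,10) H  (was 10)
#6 (0,12) H  (was 12)
#7 (5,10) H  (was 10)
#8 (5,5) C  (was 10)
#9 (0,12) H  (was 12)
#10 (0,0) C  (was 12)
#11 (0,0) H  (was 0)
#12 (1,11) E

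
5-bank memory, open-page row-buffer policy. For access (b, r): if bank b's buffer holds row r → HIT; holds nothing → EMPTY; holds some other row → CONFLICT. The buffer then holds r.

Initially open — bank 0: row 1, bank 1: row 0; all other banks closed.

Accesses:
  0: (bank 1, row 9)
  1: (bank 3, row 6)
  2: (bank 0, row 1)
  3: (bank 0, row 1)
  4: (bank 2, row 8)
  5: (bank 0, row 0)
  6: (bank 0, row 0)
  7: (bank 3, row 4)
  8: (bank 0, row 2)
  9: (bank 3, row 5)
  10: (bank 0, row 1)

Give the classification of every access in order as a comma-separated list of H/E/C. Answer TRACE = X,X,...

TRACE = C,E,H,H,E,C,H,C,C,C,C

  [0] b1 r9: had r0 ⇒ C
  [1] b3 r6: no row ⇒ E
  [2] b0 r1: had r1 ⇒ H
  [3] b0 r1: had r1 ⇒ H
  [4] b2 r8: no row ⇒ E
  [5] b0 r0: had r1 ⇒ C
  [6] b0 r0: had r0 ⇒ H
  [7] b3 r4: had r6 ⇒ C
  [8] b0 r2: had r0 ⇒ C
  [9] b3 r5: had r4 ⇒ C
  [10] b0 r1: had r2 ⇒ C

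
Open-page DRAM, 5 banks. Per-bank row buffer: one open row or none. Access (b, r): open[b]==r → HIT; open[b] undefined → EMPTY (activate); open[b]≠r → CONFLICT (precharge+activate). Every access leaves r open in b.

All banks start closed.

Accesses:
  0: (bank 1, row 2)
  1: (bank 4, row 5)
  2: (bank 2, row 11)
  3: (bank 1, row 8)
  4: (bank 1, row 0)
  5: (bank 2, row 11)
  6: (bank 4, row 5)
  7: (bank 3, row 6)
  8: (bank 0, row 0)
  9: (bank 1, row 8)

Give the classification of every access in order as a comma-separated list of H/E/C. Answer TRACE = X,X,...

TRACE = E,E,E,C,C,H,H,E,E,C

step 0: bank1 None->2 [EMPTY]
step 1: bank4 None->5 [EMPTY]
step 2: bank2 None->11 [EMPTY]
step 3: bank1 2->8 [CONFLICT]
step 4: bank1 8->0 [CONFLICT]
step 5: bank2 11->11 [HIT]
step 6: bank4 5->5 [HIT]
step 7: bank3 None->6 [EMPTY]
step 8: bank0 None->0 [EMPTY]
step 9: bank1 0->8 [CONFLICT]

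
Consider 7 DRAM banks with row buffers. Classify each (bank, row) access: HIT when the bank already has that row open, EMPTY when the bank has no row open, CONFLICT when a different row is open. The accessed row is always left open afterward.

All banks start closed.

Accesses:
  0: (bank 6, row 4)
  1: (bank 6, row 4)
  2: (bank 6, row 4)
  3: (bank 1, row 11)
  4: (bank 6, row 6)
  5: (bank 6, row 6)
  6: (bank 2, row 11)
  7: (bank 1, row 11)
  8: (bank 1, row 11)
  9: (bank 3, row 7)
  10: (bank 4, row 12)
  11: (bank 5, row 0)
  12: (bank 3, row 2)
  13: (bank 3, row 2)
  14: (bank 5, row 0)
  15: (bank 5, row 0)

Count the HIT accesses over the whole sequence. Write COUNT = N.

  [0] b6 r4: no row ⇒ E
  [1] b6 r4: had r4 ⇒ H
  [2] b6 r4: had r4 ⇒ H
  [3] b1 r11: no row ⇒ E
  [4] b6 r6: had r4 ⇒ C
  [5] b6 r6: had r6 ⇒ H
  [6] b2 r11: no row ⇒ E
  [7] b1 r11: had r11 ⇒ H
  [8] b1 r11: had r11 ⇒ H
  [9] b3 r7: no row ⇒ E
  [10] b4 r12: no row ⇒ E
  [11] b5 r0: no row ⇒ E
  [12] b3 r2: had r7 ⇒ C
  [13] b3 r2: had r2 ⇒ H
  [14] b5 r0: had r0 ⇒ H
  [15] b5 r0: had r0 ⇒ H

COUNT = 8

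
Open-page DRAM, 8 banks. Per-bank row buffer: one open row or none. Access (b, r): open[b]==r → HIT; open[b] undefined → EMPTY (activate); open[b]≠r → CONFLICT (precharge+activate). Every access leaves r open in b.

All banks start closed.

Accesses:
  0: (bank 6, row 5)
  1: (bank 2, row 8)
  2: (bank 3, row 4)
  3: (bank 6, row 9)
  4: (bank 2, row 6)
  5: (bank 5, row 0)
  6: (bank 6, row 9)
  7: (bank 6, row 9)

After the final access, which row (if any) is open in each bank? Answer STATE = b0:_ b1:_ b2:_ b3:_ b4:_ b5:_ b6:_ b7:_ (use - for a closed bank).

0: bank 6 row 5 — prev None → EMPTY
1: bank 2 row 8 — prev None → EMPTY
2: bank 3 row 4 — prev None → EMPTY
3: bank 6 row 9 — prev 5 → CONFLICT
4: bank 2 row 6 — prev 8 → CONFLICT
5: bank 5 row 0 — prev None → EMPTY
6: bank 6 row 9 — prev 9 → HIT
7: bank 6 row 9 — prev 9 → HIT

STATE = b0:- b1:- b2:6 b3:4 b4:- b5:0 b6:9 b7:-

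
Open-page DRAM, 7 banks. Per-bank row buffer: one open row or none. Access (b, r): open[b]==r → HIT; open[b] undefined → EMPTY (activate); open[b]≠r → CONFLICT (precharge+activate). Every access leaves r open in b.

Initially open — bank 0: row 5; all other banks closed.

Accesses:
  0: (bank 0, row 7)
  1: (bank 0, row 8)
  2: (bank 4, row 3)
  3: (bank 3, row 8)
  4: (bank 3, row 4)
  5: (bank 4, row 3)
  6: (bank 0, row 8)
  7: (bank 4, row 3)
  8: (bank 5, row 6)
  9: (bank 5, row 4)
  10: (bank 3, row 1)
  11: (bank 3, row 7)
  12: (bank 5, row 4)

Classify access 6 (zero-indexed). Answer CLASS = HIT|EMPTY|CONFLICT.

CLASS = HIT

0: bank 0 row 7 — prev 5 → CONFLICT
1: bank 0 row 8 — prev 7 → CONFLICT
2: bank 4 row 3 — prev None → EMPTY
3: bank 3 row 8 — prev None → EMPTY
4: bank 3 row 4 — prev 8 → CONFLICT
5: bank 4 row 3 — prev 3 → HIT
6: bank 0 row 8 — prev 8 → HIT
7: bank 4 row 3 — prev 3 → HIT
8: bank 5 row 6 — prev None → EMPTY
9: bank 5 row 4 — prev 6 → CONFLICT
10: bank 3 row 1 — prev 4 → CONFLICT
11: bank 3 row 7 — prev 1 → CONFLICT
12: bank 5 row 4 — prev 4 → HIT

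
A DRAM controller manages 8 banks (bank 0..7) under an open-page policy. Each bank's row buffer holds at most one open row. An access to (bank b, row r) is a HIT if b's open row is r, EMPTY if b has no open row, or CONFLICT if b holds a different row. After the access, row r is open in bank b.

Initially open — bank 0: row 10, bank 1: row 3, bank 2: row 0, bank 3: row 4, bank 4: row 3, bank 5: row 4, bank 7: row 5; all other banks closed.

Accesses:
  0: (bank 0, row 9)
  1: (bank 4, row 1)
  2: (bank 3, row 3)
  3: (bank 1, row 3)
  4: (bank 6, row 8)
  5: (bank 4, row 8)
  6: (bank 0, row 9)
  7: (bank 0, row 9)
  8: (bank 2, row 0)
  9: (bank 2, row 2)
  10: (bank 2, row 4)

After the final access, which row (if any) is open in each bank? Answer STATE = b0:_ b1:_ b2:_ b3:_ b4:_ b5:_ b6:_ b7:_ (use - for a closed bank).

step 0: bank0 10->9 [CONFLICT]
step 1: bank4 3->1 [CONFLICT]
step 2: bank3 4->3 [CONFLICT]
step 3: bank1 3->3 [HIT]
step 4: bank6 None->8 [EMPTY]
step 5: bank4 1->8 [CONFLICT]
step 6: bank0 9->9 [HIT]
step 7: bank0 9->9 [HIT]
step 8: bank2 0->0 [HIT]
step 9: bank2 0->2 [CONFLICT]
step 10: bank2 2->4 [CONFLICT]

STATE = b0:9 b1:3 b2:4 b3:3 b4:8 b5:4 b6:8 b7:5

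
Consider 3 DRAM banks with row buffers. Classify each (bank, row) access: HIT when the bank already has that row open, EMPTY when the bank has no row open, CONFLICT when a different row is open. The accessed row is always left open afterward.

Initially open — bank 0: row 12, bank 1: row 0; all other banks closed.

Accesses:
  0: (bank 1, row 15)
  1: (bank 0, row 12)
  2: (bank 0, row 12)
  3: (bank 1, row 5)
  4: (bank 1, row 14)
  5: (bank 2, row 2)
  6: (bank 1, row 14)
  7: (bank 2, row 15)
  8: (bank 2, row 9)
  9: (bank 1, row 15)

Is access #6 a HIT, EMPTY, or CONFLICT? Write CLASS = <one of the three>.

CLASS = HIT

#0 (1,15) C  (was 0)
#1 (0,12) H  (was 12)
#2 (0,12) H  (was 12)
#3 (1,5) C  (was 15)
#4 (1,14) C  (was 5)
#5 (2,2) E
#6 (1,14) H  (was 14)
#7 (2,15) C  (was 2)
#8 (2,9) C  (was 15)
#9 (1,15) C  (was 14)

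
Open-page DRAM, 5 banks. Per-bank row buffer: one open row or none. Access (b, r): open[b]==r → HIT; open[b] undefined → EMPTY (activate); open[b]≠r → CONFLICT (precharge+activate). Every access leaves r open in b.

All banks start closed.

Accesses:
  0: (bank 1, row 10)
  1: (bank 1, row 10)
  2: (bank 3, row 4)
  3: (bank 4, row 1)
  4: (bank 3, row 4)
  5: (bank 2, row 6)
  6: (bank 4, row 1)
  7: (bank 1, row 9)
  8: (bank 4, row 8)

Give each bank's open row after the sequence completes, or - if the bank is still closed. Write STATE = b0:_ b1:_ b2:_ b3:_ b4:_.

STATE = b0:- b1:9 b2:6 b3:4 b4:8

0: bank 1 row 10 — prev None → EMPTY
1: bank 1 row 10 — prev 10 → HIT
2: bank 3 row 4 — prev None → EMPTY
3: bank 4 row 1 — prev None → EMPTY
4: bank 3 row 4 — prev 4 → HIT
5: bank 2 row 6 — prev None → EMPTY
6: bank 4 row 1 — prev 1 → HIT
7: bank 1 row 9 — prev 10 → CONFLICT
8: bank 4 row 8 — prev 1 → CONFLICT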